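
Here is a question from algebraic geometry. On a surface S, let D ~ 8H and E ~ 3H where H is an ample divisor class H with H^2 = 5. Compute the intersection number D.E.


Using bilinearity of the intersection pairing on a surface S:
(aH).(bH) = ab * (H.H)
We have H^2 = 5.
D.E = (8H).(3H) = 8*3*5
= 24*5
= 120

120


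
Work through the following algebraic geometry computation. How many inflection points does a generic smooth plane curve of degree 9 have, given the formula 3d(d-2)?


For a general smooth plane curve C of degree d, the inflection points are
the intersection of C with its Hessian curve, which has degree 3(d-2).
By Bezout, the total intersection number is d * 3(d-2) = 9 * 21 = 189.
For a general curve every flex is ordinary, so each contributes
multiplicity 1 to C·Hess(C), and the number of distinct inflection
points is 3d(d-2).
Inflection points = 3*9*(9-2) = 3*9*7 = 189

189


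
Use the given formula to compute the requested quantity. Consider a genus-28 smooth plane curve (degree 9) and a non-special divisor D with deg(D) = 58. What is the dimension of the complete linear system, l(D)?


First, compute the genus of a smooth plane curve of degree 9:
g = (d-1)(d-2)/2 = (9-1)(9-2)/2 = 28
For a non-special divisor D (i.e., h^1(D) = 0), Riemann-Roch gives:
l(D) = deg(D) - g + 1
Since deg(D) = 58 >= 2g - 1 = 55, D is non-special.
l(D) = 58 - 28 + 1 = 31

31


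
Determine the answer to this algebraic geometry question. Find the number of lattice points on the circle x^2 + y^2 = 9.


Systematically check integer values of x where x^2 <= 9.
For each valid x, check if 9 - x^2 is a perfect square.
x=0: 9 - 0 = 9, sqrt = 3 (valid)
x=3: 9 - 9 = 0, sqrt = 0 (valid)
Total integer solutions found: 4

4


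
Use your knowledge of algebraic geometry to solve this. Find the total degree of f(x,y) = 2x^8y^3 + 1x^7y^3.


Examine each term for its total degree (sum of exponents).
  Term '2x^8y^3' has total degree 8+3 = 11.
  Term '1x^7y^3' has total degree 7+3 = 10.
The maximum total degree among all terms is 11.

11


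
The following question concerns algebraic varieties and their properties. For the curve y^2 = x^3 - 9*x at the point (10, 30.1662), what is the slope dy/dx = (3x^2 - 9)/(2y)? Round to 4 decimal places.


Using implicit differentiation of y^2 = x^3 - 9*x:
2y * dy/dx = 3x^2 - 9
dy/dx = (3x^2 - 9)/(2y)
Numerator: 3*10^2 - 9 = 291
Denominator: 2*30.1662 = 60.3324
dy/dx = 291/60.3324 = 4.8233

4.8233


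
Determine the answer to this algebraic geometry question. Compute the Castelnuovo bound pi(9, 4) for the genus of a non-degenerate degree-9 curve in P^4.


Castelnuovo's bound: write d - 1 = m(r-1) + epsilon with 0 <= epsilon < r-1.
d - 1 = 9 - 1 = 8
r - 1 = 4 - 1 = 3
8 = 2*3 + 2, so m = 2, epsilon = 2
pi(d, r) = m(m-1)(r-1)/2 + m*epsilon
= 2*1*3/2 + 2*2
= 6/2 + 4
= 3 + 4 = 7

7


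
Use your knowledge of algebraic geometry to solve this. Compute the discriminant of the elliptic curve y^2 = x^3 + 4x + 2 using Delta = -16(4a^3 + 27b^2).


Compute each component:
4a^3 = 4*4^3 = 4*64 = 256
27b^2 = 27*2^2 = 27*4 = 108
4a^3 + 27b^2 = 256 + 108 = 364
Delta = -16*364 = -5824

-5824


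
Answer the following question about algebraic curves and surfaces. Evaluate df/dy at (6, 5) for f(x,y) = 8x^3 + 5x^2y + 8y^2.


df/dy = 5*x^2 + 2*8*y^1
At (6,5): 5*6^2 + 2*8*5^1
= 180 + 80
= 260

260


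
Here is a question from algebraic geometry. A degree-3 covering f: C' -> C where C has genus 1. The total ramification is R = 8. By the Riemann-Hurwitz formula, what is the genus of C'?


Riemann-Hurwitz formula: 2g' - 2 = d(2g - 2) + R
Given: d = 3, g = 1, R = 8
2g' - 2 = 3*(2*1 - 2) + 8
2g' - 2 = 3*0 + 8
2g' - 2 = 0 + 8 = 8
2g' = 10
g' = 5

5


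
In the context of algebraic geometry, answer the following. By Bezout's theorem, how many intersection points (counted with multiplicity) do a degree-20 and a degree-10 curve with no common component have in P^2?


Bezout's theorem states the intersection count equals the product of degrees.
Intersection count = 20 * 10 = 200

200


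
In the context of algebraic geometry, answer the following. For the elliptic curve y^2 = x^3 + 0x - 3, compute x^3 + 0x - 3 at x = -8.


Compute x^3 + 0x - 3 at x = -8:
x^3 = (-8)^3 = -512
0*x = 0*(-8) = 0
Sum: -512 + 0 - 3 = -515

-515


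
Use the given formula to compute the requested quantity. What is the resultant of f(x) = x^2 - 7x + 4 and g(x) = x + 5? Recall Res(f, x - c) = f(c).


For Res(f, x - c), we evaluate f at x = c.
f(-5) = (-5)^2 - 7*(-5) + 4
= 25 + 35 + 4
= 60 + 4 = 64
Res(f, g) = 64

64


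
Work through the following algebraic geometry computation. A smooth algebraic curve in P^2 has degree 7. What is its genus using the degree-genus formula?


Using the genus formula for smooth plane curves:
g = (d-1)(d-2)/2
g = (7-1)(7-2)/2
g = 6*5/2
g = 30/2 = 15

15


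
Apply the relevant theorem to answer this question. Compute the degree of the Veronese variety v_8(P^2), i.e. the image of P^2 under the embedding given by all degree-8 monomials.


The Veronese variety v_8(P^2) has degree d^r.
d^r = 8^2 = 64

64


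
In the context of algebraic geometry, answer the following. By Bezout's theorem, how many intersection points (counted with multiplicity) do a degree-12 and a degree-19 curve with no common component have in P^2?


Bezout's theorem states the intersection count equals the product of degrees.
Intersection count = 12 * 19 = 228

228


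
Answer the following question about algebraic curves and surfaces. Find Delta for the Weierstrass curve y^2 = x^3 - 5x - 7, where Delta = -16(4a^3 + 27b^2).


Compute each component:
4a^3 = 4*(-5)^3 = 4*(-125) = -500
27b^2 = 27*(-7)^2 = 27*49 = 1323
4a^3 + 27b^2 = -500 + 1323 = 823
Delta = -16*823 = -13168

-13168


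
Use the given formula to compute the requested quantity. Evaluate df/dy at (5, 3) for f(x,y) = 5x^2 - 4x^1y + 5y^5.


df/dy = (-4)*x^1 + 5*5*y^4
At (5,3): (-4)*5^1 + 5*5*3^4
= -20 + 2025
= 2005

2005


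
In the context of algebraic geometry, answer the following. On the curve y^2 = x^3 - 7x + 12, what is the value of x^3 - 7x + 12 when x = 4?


Compute x^3 - 7x + 12 at x = 4:
x^3 = 4^3 = 64
(-7)*x = (-7)*4 = -28
Sum: 64 - 28 + 12 = 48

48


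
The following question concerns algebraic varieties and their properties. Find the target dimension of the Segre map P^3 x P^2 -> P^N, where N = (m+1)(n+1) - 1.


The Segre embedding maps P^m x P^n into P^N via
all products of coordinates from each factor.
N = (m+1)(n+1) - 1
N = (3+1)(2+1) - 1
N = 4*3 - 1
N = 12 - 1 = 11

11


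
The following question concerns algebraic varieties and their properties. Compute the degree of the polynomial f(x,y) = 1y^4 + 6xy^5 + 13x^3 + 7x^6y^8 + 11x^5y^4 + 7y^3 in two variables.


Examine each term for its total degree (sum of exponents).
  Term '1y^4' has total degree 0+4 = 4.
  Term '6xy^5' has total degree 1+5 = 6.
  Term '13x^3' has total degree 3+0 = 3.
  Term '7x^6y^8' has total degree 6+8 = 14.
  Term '11x^5y^4' has total degree 5+4 = 9.
  Term '7y^3' has total degree 0+3 = 3.
The maximum total degree among all terms is 14.

14


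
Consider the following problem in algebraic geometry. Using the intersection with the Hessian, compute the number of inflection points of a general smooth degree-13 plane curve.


For a general smooth plane curve C of degree d, the inflection points are
the intersection of C with its Hessian curve, which has degree 3(d-2).
By Bezout, the total intersection number is d * 3(d-2) = 13 * 33 = 429.
For a general curve every flex is ordinary, so each contributes
multiplicity 1 to C·Hess(C), and the number of distinct inflection
points is 3d(d-2).
Inflection points = 3*13*(13-2) = 3*13*11 = 429

429


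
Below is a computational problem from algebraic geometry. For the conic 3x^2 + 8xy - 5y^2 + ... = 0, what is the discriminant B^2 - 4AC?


The discriminant of a conic Ax^2 + Bxy + Cy^2 + ... = 0 is B^2 - 4AC.
B^2 = 8^2 = 64
4AC = 4*3*(-5) = -60
Discriminant = 64 + 60 = 124

124


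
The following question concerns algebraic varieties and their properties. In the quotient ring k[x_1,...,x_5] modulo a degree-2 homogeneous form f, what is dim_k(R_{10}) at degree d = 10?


For R = k[x_1,...,x_n]/(f) with f homogeneous of degree e:
The Hilbert series is (1 - t^e)/(1 - t)^n.
So h(d) = C(d+n-1, n-1) - C(d-e+n-1, n-1) for d >= e.
With n=5, e=2, d=10:
C(10+5-1, 5-1) = C(14, 4) = 1001
C(10-2+5-1, 5-1) = C(12, 4) = 495
h(10) = 1001 - 495 = 506

506


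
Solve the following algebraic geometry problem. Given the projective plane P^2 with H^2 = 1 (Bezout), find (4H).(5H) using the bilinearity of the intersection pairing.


Using bilinearity of the intersection pairing on the projective plane P^2:
(aH).(bH) = ab * (H.H)
We have H^2 = 1 (Bezout).
D.E = (4H).(5H) = 4*5*1
= 20*1
= 20

20


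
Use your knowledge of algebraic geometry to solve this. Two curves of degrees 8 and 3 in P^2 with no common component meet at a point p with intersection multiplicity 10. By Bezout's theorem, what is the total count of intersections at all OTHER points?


By Bezout's theorem, the total intersection number is d1 * d2.
Total = 8 * 3 = 24
Intersection multiplicity at p = 10
Remaining intersections = 24 - 10 = 14

14


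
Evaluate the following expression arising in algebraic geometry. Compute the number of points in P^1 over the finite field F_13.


P^1(F_13) has (q^(n+1) - 1)/(q - 1) points.
= 13^1 + 13^0
= 13 + 1
= 14

14


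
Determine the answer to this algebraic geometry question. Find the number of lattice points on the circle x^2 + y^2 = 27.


Systematically check integer values of x where x^2 <= 27.
For each valid x, check if 27 - x^2 is a perfect square.
Total integer solutions found: 0

0


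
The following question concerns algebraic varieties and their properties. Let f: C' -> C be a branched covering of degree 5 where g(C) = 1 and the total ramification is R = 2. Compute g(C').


Riemann-Hurwitz formula: 2g' - 2 = d(2g - 2) + R
Given: d = 5, g = 1, R = 2
2g' - 2 = 5*(2*1 - 2) + 2
2g' - 2 = 5*0 + 2
2g' - 2 = 0 + 2 = 2
2g' = 4
g' = 2

2


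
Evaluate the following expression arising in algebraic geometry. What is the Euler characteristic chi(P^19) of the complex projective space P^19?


The complex projective space P^19 has one cell in each even real dimension 0, 2, ..., 38.
The cohomology groups are H^{2k}(P^19) = Z for k = 0,...,19, and 0 otherwise.
Euler characteristic = sum of Betti numbers = 1 per even-dimensional cohomology group.
chi(P^19) = 19 + 1 = 20

20


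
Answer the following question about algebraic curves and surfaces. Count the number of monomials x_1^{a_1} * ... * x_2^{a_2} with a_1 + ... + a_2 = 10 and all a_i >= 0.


The number of degree-10 monomials in 2 variables is C(d+n-1, n-1).
= C(10+2-1, 2-1) = C(11, 1)
= 11

11


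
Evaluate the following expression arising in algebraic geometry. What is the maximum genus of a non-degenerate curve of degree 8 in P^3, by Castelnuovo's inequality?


Castelnuovo's bound: write d - 1 = m(r-1) + epsilon with 0 <= epsilon < r-1.
d - 1 = 8 - 1 = 7
r - 1 = 3 - 1 = 2
7 = 3*2 + 1, so m = 3, epsilon = 1
pi(d, r) = m(m-1)(r-1)/2 + m*epsilon
= 3*2*2/2 + 3*1
= 12/2 + 3
= 6 + 3 = 9

9


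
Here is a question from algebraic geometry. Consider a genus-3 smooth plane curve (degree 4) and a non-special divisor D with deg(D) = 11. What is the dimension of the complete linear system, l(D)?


First, compute the genus of a smooth plane curve of degree 4:
g = (d-1)(d-2)/2 = (4-1)(4-2)/2 = 3
For a non-special divisor D (i.e., h^1(D) = 0), Riemann-Roch gives:
l(D) = deg(D) - g + 1
Since deg(D) = 11 >= 2g - 1 = 5, D is non-special.
l(D) = 11 - 3 + 1 = 9

9


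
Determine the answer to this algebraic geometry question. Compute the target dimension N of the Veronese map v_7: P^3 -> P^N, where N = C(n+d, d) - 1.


The Veronese embedding v_d: P^n -> P^N maps each point to all
degree-d monomials in n+1 homogeneous coordinates.
N = C(n+d, d) - 1
N = C(3+7, 7) - 1
N = C(10, 7) - 1
C(10, 7) = 120
N = 120 - 1 = 119

119


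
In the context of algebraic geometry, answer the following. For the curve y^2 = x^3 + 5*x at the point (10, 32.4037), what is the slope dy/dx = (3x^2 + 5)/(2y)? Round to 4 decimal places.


Using implicit differentiation of y^2 = x^3 + 5*x:
2y * dy/dx = 3x^2 + 5
dy/dx = (3x^2 + 5)/(2y)
Numerator: 3*10^2 + 5 = 305
Denominator: 2*32.4037 = 64.8074
dy/dx = 305/64.8074 = 4.7063

4.7063


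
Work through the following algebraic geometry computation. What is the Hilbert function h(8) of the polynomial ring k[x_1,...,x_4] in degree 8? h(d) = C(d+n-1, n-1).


The Hilbert function for the polynomial ring in 4 variables is:
h(d) = C(d+n-1, n-1)
h(8) = C(8+4-1, 4-1) = C(11, 3)
= 11! / (3! * 8!)
= 165

165


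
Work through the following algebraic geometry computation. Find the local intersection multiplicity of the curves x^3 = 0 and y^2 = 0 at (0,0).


The intersection multiplicity of V(x^a) and V(y^b) at the origin is:
I(O; V(x^3), V(y^2)) = dim_k(k[x,y]/(x^3, y^2))
A basis for k[x,y]/(x^3, y^2) is the set of monomials x^i * y^j
where 0 <= i < 3 and 0 <= j < 2.
The number of such monomials is 3 * 2 = 6

6


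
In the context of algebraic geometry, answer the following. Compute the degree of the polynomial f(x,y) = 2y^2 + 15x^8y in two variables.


Examine each term for its total degree (sum of exponents).
  Term '2y^2' has total degree 0+2 = 2.
  Term '15x^8y' has total degree 8+1 = 9.
The maximum total degree among all terms is 9.

9


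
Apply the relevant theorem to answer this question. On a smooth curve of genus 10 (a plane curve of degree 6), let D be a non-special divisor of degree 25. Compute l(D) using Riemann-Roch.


First, compute the genus of a smooth plane curve of degree 6:
g = (d-1)(d-2)/2 = (6-1)(6-2)/2 = 10
For a non-special divisor D (i.e., h^1(D) = 0), Riemann-Roch gives:
l(D) = deg(D) - g + 1
Since deg(D) = 25 >= 2g - 1 = 19, D is non-special.
l(D) = 25 - 10 + 1 = 16

16


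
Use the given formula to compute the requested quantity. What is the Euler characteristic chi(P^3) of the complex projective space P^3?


The complex projective space P^3 has one cell in each even real dimension 0, 2, ..., 6.
The cohomology groups are H^{2k}(P^3) = Z for k = 0,...,3, and 0 otherwise.
Euler characteristic = sum of Betti numbers = 1 per even-dimensional cohomology group.
chi(P^3) = 3 + 1 = 4

4


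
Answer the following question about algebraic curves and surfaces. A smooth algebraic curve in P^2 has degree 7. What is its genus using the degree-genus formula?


Using the genus formula for smooth plane curves:
g = (d-1)(d-2)/2
g = (7-1)(7-2)/2
g = 6*5/2
g = 30/2 = 15

15


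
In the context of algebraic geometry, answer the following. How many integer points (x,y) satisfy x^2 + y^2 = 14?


Systematically check integer values of x where x^2 <= 14.
For each valid x, check if 14 - x^2 is a perfect square.
Total integer solutions found: 0

0


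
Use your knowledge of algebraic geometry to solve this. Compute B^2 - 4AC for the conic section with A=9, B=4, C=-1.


The discriminant of a conic Ax^2 + Bxy + Cy^2 + ... = 0 is B^2 - 4AC.
B^2 = 4^2 = 16
4AC = 4*9*(-1) = -36
Discriminant = 16 + 36 = 52

52


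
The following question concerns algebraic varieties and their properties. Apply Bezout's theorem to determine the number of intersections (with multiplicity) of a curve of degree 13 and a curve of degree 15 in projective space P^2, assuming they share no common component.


Bezout's theorem states the intersection count equals the product of degrees.
Intersection count = 13 * 15 = 195

195


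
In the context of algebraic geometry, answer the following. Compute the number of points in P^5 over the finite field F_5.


P^5(F_5) has (q^(n+1) - 1)/(q - 1) points.
= 5^5 + 5^4 + 5^3 + 5^2 + 5^1 + 5^0
= 3125 + 625 + 125 + 25 + 5 + 1
= 3906

3906


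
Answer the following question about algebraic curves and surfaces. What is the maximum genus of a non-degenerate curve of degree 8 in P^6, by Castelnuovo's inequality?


Castelnuovo's bound: write d - 1 = m(r-1) + epsilon with 0 <= epsilon < r-1.
d - 1 = 8 - 1 = 7
r - 1 = 6 - 1 = 5
7 = 1*5 + 2, so m = 1, epsilon = 2
pi(d, r) = m(m-1)(r-1)/2 + m*epsilon
= 1*0*5/2 + 1*2
= 0/2 + 2
= 0 + 2 = 2

2


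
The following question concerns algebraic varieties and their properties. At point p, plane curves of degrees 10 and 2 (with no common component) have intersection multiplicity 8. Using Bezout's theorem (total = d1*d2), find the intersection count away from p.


By Bezout's theorem, the total intersection number is d1 * d2.
Total = 10 * 2 = 20
Intersection multiplicity at p = 8
Remaining intersections = 20 - 8 = 12

12


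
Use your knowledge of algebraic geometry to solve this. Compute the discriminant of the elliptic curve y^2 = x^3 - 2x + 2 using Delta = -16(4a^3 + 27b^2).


Compute each component:
4a^3 = 4*(-2)^3 = 4*(-8) = -32
27b^2 = 27*2^2 = 27*4 = 108
4a^3 + 27b^2 = -32 + 108 = 76
Delta = -16*76 = -1216

-1216


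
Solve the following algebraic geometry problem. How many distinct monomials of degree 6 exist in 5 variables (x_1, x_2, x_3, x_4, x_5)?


The number of degree-6 monomials in 5 variables is C(d+n-1, n-1).
= C(6+5-1, 5-1) = C(10, 4)
= 210

210


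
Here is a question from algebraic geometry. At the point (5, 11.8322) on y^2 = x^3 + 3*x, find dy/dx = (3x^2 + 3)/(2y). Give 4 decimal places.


Using implicit differentiation of y^2 = x^3 + 3*x:
2y * dy/dx = 3x^2 + 3
dy/dx = (3x^2 + 3)/(2y)
Numerator: 3*5^2 + 3 = 78
Denominator: 2*11.8322 = 23.6644
dy/dx = 78/23.6644 = 3.2961

3.2961


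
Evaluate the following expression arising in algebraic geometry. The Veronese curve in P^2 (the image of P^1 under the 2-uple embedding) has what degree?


The rational normal curve in P^2 is the image of P^1 under the 2-uple Veronese.
A general hyperplane in P^2 pulls back to a degree-2 form on P^1, which has 2 zeros,
so the curve meets a general hyperplane in 2 points. Degree = 2.

2


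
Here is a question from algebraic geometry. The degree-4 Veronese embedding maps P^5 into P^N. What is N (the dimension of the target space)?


The Veronese embedding v_d: P^n -> P^N maps each point to all
degree-d monomials in n+1 homogeneous coordinates.
N = C(n+d, d) - 1
N = C(5+4, 4) - 1
N = C(9, 4) - 1
C(9, 4) = 126
N = 126 - 1 = 125

125


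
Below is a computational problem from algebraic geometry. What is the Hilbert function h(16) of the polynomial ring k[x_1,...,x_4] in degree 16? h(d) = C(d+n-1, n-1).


The Hilbert function for the polynomial ring in 4 variables is:
h(d) = C(d+n-1, n-1)
h(16) = C(16+4-1, 4-1) = C(19, 3)
= 19! / (3! * 16!)
= 969

969


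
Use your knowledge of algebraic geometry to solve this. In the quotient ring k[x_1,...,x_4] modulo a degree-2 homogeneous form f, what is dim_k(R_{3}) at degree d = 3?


For R = k[x_1,...,x_n]/(f) with f homogeneous of degree e:
The Hilbert series is (1 - t^e)/(1 - t)^n.
So h(d) = C(d+n-1, n-1) - C(d-e+n-1, n-1) for d >= e.
With n=4, e=2, d=3:
C(3+4-1, 4-1) = C(6, 3) = 20
C(3-2+4-1, 4-1) = C(4, 3) = 4
h(3) = 20 - 4 = 16

16


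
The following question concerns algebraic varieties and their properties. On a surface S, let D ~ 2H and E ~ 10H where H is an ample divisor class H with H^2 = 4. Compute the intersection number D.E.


Using bilinearity of the intersection pairing on a surface S:
(aH).(bH) = ab * (H.H)
We have H^2 = 4.
D.E = (2H).(10H) = 2*10*4
= 20*4
= 80

80


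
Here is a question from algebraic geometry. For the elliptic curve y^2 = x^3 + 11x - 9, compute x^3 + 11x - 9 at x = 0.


Compute x^3 + 11x - 9 at x = 0:
x^3 = 0^3 = 0
11*x = 11*0 = 0
Sum: 0 + 0 - 9 = -9

-9


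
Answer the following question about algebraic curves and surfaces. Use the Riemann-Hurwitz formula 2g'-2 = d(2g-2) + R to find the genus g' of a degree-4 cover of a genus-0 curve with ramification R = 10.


Riemann-Hurwitz formula: 2g' - 2 = d(2g - 2) + R
Given: d = 4, g = 0, R = 10
2g' - 2 = 4*(2*0 - 2) + 10
2g' - 2 = 4*(-2) + 10
2g' - 2 = -8 + 10 = 2
2g' = 4
g' = 2

2


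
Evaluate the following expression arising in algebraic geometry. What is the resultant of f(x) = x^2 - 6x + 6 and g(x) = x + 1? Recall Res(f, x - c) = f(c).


For Res(f, x - c), we evaluate f at x = c.
f(-1) = (-1)^2 - 6*(-1) + 6
= 1 + 6 + 6
= 7 + 6 = 13
Res(f, g) = 13

13


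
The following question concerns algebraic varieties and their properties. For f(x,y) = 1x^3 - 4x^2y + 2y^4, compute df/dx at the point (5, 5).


df/dx = 3*1*x^2 + 2*(-4)*x^1*y
At (5,5): 3*1*5^2 + 2*(-4)*5^1*5
= 75 - 200
= -125

-125


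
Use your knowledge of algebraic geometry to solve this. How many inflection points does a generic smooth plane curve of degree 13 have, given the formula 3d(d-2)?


For a general smooth plane curve C of degree d, the inflection points are
the intersection of C with its Hessian curve, which has degree 3(d-2).
By Bezout, the total intersection number is d * 3(d-2) = 13 * 33 = 429.
For a general curve every flex is ordinary, so each contributes
multiplicity 1 to C·Hess(C), and the number of distinct inflection
points is 3d(d-2).
Inflection points = 3*13*(13-2) = 3*13*11 = 429

429


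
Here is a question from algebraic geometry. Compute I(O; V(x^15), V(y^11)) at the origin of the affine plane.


The intersection multiplicity of V(x^a) and V(y^b) at the origin is:
I(O; V(x^15), V(y^11)) = dim_k(k[x,y]/(x^15, y^11))
A basis for k[x,y]/(x^15, y^11) is the set of monomials x^i * y^j
where 0 <= i < 15 and 0 <= j < 11.
The number of such monomials is 15 * 11 = 165

165


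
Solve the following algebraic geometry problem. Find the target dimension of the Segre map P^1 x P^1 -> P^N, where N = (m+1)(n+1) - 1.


The Segre embedding maps P^m x P^n into P^N via
all products of coordinates from each factor.
N = (m+1)(n+1) - 1
N = (1+1)(1+1) - 1
N = 2*2 - 1
N = 4 - 1 = 3

3


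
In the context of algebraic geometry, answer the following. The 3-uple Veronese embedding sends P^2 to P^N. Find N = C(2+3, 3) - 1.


The Veronese embedding v_d: P^n -> P^N maps each point to all
degree-d monomials in n+1 homogeneous coordinates.
N = C(n+d, d) - 1
N = C(2+3, 3) - 1
N = C(5, 3) - 1
C(5, 3) = 10
N = 10 - 1 = 9

9


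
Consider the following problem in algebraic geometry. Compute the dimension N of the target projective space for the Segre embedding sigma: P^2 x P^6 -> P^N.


The Segre embedding maps P^m x P^n into P^N via
all products of coordinates from each factor.
N = (m+1)(n+1) - 1
N = (2+1)(6+1) - 1
N = 3*7 - 1
N = 21 - 1 = 20

20


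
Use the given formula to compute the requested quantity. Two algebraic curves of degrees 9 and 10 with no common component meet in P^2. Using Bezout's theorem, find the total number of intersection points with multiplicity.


Bezout's theorem states the intersection count equals the product of degrees.
Intersection count = 9 * 10 = 90

90


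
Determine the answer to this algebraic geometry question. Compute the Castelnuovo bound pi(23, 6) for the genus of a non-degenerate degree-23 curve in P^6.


Castelnuovo's bound: write d - 1 = m(r-1) + epsilon with 0 <= epsilon < r-1.
d - 1 = 23 - 1 = 22
r - 1 = 6 - 1 = 5
22 = 4*5 + 2, so m = 4, epsilon = 2
pi(d, r) = m(m-1)(r-1)/2 + m*epsilon
= 4*3*5/2 + 4*2
= 60/2 + 8
= 30 + 8 = 38

38


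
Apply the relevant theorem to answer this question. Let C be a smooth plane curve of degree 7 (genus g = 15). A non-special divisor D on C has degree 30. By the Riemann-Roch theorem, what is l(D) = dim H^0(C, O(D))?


First, compute the genus of a smooth plane curve of degree 7:
g = (d-1)(d-2)/2 = (7-1)(7-2)/2 = 15
For a non-special divisor D (i.e., h^1(D) = 0), Riemann-Roch gives:
l(D) = deg(D) - g + 1
Since deg(D) = 30 >= 2g - 1 = 29, D is non-special.
l(D) = 30 - 15 + 1 = 16

16


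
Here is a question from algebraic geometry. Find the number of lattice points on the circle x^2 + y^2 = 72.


Systematically check integer values of x where x^2 <= 72.
For each valid x, check if 72 - x^2 is a perfect square.
x=6: 72 - 36 = 36, sqrt = 6 (valid)
Total integer solutions found: 4

4


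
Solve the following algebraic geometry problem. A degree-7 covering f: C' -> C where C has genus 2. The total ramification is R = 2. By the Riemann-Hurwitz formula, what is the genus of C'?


Riemann-Hurwitz formula: 2g' - 2 = d(2g - 2) + R
Given: d = 7, g = 2, R = 2
2g' - 2 = 7*(2*2 - 2) + 2
2g' - 2 = 7*2 + 2
2g' - 2 = 14 + 2 = 16
2g' = 18
g' = 9

9


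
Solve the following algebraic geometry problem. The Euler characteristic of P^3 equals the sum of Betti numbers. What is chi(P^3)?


The complex projective space P^3 has one cell in each even real dimension 0, 2, ..., 6.
The cohomology groups are H^{2k}(P^3) = Z for k = 0,...,3, and 0 otherwise.
Euler characteristic = sum of Betti numbers = 1 per even-dimensional cohomology group.
chi(P^3) = 3 + 1 = 4

4


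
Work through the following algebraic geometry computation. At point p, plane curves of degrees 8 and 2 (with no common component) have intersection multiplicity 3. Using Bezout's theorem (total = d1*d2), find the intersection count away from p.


By Bezout's theorem, the total intersection number is d1 * d2.
Total = 8 * 2 = 16
Intersection multiplicity at p = 3
Remaining intersections = 16 - 3 = 13

13


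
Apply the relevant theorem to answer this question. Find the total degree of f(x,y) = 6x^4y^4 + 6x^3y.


Examine each term for its total degree (sum of exponents).
  Term '6x^4y^4' has total degree 4+4 = 8.
  Term '6x^3y' has total degree 3+1 = 4.
The maximum total degree among all terms is 8.

8


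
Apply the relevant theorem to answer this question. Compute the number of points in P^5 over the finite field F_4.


P^5(F_4) has (q^(n+1) - 1)/(q - 1) points.
= 4^5 + 4^4 + 4^3 + 4^2 + 4^1 + 4^0
= 1024 + 256 + 64 + 16 + 4 + 1
= 1365

1365


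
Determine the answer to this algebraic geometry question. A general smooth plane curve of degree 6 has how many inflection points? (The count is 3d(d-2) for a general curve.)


For a general smooth plane curve C of degree d, the inflection points are
the intersection of C with its Hessian curve, which has degree 3(d-2).
By Bezout, the total intersection number is d * 3(d-2) = 6 * 12 = 72.
For a general curve every flex is ordinary, so each contributes
multiplicity 1 to C·Hess(C), and the number of distinct inflection
points is 3d(d-2).
Inflection points = 3*6*(6-2) = 3*6*4 = 72

72


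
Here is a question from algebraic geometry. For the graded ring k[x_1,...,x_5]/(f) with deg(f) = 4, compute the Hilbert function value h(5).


For R = k[x_1,...,x_n]/(f) with f homogeneous of degree e:
The Hilbert series is (1 - t^e)/(1 - t)^n.
So h(d) = C(d+n-1, n-1) - C(d-e+n-1, n-1) for d >= e.
With n=5, e=4, d=5:
C(5+5-1, 5-1) = C(9, 4) = 126
C(5-4+5-1, 5-1) = C(5, 4) = 5
h(5) = 126 - 5 = 121

121


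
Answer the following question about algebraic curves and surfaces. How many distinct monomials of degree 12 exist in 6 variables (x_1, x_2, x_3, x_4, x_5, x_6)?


The number of degree-12 monomials in 6 variables is C(d+n-1, n-1).
= C(12+6-1, 6-1) = C(17, 5)
= 6188

6188


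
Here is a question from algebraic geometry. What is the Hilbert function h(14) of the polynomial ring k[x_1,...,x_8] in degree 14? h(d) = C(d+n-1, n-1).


The Hilbert function for the polynomial ring in 8 variables is:
h(d) = C(d+n-1, n-1)
h(14) = C(14+8-1, 8-1) = C(21, 7)
= 21! / (7! * 14!)
= 116280

116280


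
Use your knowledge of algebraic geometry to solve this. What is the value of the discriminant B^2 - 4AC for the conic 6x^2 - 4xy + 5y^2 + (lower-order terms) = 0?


The discriminant of a conic Ax^2 + Bxy + Cy^2 + ... = 0 is B^2 - 4AC.
B^2 = (-4)^2 = 16
4AC = 4*6*5 = 120
Discriminant = 16 - 120 = -104

-104


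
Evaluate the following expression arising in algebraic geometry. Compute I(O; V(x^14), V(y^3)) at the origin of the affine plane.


The intersection multiplicity of V(x^a) and V(y^b) at the origin is:
I(O; V(x^14), V(y^3)) = dim_k(k[x,y]/(x^14, y^3))
A basis for k[x,y]/(x^14, y^3) is the set of monomials x^i * y^j
where 0 <= i < 14 and 0 <= j < 3.
The number of such monomials is 14 * 3 = 42

42


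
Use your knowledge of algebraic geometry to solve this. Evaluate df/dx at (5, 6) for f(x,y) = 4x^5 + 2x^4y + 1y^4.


df/dx = 5*4*x^4 + 4*2*x^3*y
At (5,6): 5*4*5^4 + 4*2*5^3*6
= 12500 + 6000
= 18500

18500


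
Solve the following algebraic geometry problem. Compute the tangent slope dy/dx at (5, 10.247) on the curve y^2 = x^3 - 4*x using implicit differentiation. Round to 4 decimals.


Using implicit differentiation of y^2 = x^3 - 4*x:
2y * dy/dx = 3x^2 - 4
dy/dx = (3x^2 - 4)/(2y)
Numerator: 3*5^2 - 4 = 71
Denominator: 2*10.247 = 20.494
dy/dx = 71/20.494 = 3.4644

3.4644


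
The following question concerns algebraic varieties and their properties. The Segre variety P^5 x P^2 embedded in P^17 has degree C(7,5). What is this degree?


The degree of the Segre variety P^5 x P^2 is C(m+n, m).
= C(7, 5)
= 21

21


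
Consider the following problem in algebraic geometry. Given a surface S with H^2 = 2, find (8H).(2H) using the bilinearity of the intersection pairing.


Using bilinearity of the intersection pairing on a surface S:
(aH).(bH) = ab * (H.H)
We have H^2 = 2.
D.E = (8H).(2H) = 8*2*2
= 16*2
= 32

32


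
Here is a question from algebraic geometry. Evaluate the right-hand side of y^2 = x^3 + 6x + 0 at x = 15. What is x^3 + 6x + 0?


Compute x^3 + 6x + 0 at x = 15:
x^3 = 15^3 = 3375
6*x = 6*15 = 90
Sum: 3375 + 90 + 0 = 3465

3465


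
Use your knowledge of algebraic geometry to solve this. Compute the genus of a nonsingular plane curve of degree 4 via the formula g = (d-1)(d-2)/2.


Using the genus formula for smooth plane curves:
g = (d-1)(d-2)/2
g = (4-1)(4-2)/2
g = 3*2/2
g = 6/2 = 3

3


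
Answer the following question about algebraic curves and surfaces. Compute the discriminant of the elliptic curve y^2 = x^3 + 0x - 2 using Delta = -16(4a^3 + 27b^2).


Compute each component:
4a^3 = 4*0^3 = 4*0 = 0
27b^2 = 27*(-2)^2 = 27*4 = 108
4a^3 + 27b^2 = 0 + 108 = 108
Delta = -16*108 = -1728

-1728


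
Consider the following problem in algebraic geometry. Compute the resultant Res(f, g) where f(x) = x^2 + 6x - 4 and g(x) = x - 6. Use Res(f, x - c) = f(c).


For Res(f, x - c), we evaluate f at x = c.
f(6) = 6^2 + 6*6 - 4
= 36 + 36 - 4
= 72 - 4 = 68
Res(f, g) = 68

68


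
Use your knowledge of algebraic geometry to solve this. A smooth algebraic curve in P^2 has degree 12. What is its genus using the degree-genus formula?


Using the genus formula for smooth plane curves:
g = (d-1)(d-2)/2
g = (12-1)(12-2)/2
g = 11*10/2
g = 110/2 = 55

55


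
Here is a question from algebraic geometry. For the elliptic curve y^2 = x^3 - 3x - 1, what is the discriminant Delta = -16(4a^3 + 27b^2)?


Compute each component:
4a^3 = 4*(-3)^3 = 4*(-27) = -108
27b^2 = 27*(-1)^2 = 27*1 = 27
4a^3 + 27b^2 = -108 + 27 = -81
Delta = -16*(-81) = 1296

1296


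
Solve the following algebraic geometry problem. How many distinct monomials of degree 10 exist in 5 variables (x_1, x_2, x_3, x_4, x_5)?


The number of degree-10 monomials in 5 variables is C(d+n-1, n-1).
= C(10+5-1, 5-1) = C(14, 4)
= 1001

1001


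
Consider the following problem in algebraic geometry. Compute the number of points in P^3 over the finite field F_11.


P^3(F_11) has (q^(n+1) - 1)/(q - 1) points.
= 11^3 + 11^2 + 11^1 + 11^0
= 1331 + 121 + 11 + 1
= 1464

1464


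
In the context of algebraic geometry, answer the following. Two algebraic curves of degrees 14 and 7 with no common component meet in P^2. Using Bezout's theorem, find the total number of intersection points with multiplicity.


Bezout's theorem states the intersection count equals the product of degrees.
Intersection count = 14 * 7 = 98

98


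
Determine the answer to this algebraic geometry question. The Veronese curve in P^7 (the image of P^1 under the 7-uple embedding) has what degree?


The rational normal curve in P^7 is the image of P^1 under the 7-uple Veronese.
A general hyperplane in P^7 pulls back to a degree-7 form on P^1, which has 7 zeros,
so the curve meets a general hyperplane in 7 points. Degree = 7.

7


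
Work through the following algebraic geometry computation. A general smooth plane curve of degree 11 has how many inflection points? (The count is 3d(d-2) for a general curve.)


For a general smooth plane curve C of degree d, the inflection points are
the intersection of C with its Hessian curve, which has degree 3(d-2).
By Bezout, the total intersection number is d * 3(d-2) = 11 * 27 = 297.
For a general curve every flex is ordinary, so each contributes
multiplicity 1 to C·Hess(C), and the number of distinct inflection
points is 3d(d-2).
Inflection points = 3*11*(11-2) = 3*11*9 = 297

297


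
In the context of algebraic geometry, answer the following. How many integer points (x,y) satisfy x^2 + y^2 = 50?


Systematically check integer values of x where x^2 <= 50.
For each valid x, check if 50 - x^2 is a perfect square.
x=1: 50 - 1 = 49, sqrt = 7 (valid)
x=5: 50 - 25 = 25, sqrt = 5 (valid)
x=7: 50 - 49 = 1, sqrt = 1 (valid)
Total integer solutions found: 12

12


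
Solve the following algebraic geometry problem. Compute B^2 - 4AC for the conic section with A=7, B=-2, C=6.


The discriminant of a conic Ax^2 + Bxy + Cy^2 + ... = 0 is B^2 - 4AC.
B^2 = (-2)^2 = 4
4AC = 4*7*6 = 168
Discriminant = 4 - 168 = -164

-164


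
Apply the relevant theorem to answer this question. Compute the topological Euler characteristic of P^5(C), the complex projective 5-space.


The complex projective space P^5 has one cell in each even real dimension 0, 2, ..., 10.
The cohomology groups are H^{2k}(P^5) = Z for k = 0,...,5, and 0 otherwise.
Euler characteristic = sum of Betti numbers = 1 per even-dimensional cohomology group.
chi(P^5) = 5 + 1 = 6

6


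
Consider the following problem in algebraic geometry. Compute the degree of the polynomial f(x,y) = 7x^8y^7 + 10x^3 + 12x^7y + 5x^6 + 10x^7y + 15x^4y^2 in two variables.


Examine each term for its total degree (sum of exponents).
  Term '7x^8y^7' has total degree 8+7 = 15.
  Term '10x^3' has total degree 3+0 = 3.
  Term '12x^7y' has total degree 7+1 = 8.
  Term '5x^6' has total degree 6+0 = 6.
  Term '10x^7y' has total degree 7+1 = 8.
  Term '15x^4y^2' has total degree 4+2 = 6.
The maximum total degree among all terms is 15.

15


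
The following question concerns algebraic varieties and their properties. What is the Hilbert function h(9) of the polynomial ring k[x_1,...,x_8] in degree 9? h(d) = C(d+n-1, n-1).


The Hilbert function for the polynomial ring in 8 variables is:
h(d) = C(d+n-1, n-1)
h(9) = C(9+8-1, 8-1) = C(16, 7)
= 16! / (7! * 9!)
= 11440

11440


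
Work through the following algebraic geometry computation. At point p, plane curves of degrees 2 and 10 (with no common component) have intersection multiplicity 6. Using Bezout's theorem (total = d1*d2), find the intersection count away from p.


By Bezout's theorem, the total intersection number is d1 * d2.
Total = 2 * 10 = 20
Intersection multiplicity at p = 6
Remaining intersections = 20 - 6 = 14

14


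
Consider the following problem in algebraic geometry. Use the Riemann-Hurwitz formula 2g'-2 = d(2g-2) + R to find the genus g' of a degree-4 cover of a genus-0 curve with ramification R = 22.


Riemann-Hurwitz formula: 2g' - 2 = d(2g - 2) + R
Given: d = 4, g = 0, R = 22
2g' - 2 = 4*(2*0 - 2) + 22
2g' - 2 = 4*(-2) + 22
2g' - 2 = -8 + 22 = 14
2g' = 16
g' = 8

8


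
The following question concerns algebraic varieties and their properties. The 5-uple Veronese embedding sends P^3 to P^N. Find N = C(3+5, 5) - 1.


The Veronese embedding v_d: P^n -> P^N maps each point to all
degree-d monomials in n+1 homogeneous coordinates.
N = C(n+d, d) - 1
N = C(3+5, 5) - 1
N = C(8, 5) - 1
C(8, 5) = 56
N = 56 - 1 = 55

55


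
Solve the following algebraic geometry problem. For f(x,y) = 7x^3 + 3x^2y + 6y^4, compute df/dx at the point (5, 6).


df/dx = 3*7*x^2 + 2*3*x^1*y
At (5,6): 3*7*5^2 + 2*3*5^1*6
= 525 + 180
= 705

705


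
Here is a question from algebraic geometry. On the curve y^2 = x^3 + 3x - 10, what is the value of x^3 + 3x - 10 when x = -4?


Compute x^3 + 3x - 10 at x = -4:
x^3 = (-4)^3 = -64
3*x = 3*(-4) = -12
Sum: -64 - 12 - 10 = -86

-86


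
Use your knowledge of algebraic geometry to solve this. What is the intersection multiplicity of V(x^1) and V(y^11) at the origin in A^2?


The intersection multiplicity of V(x^a) and V(y^b) at the origin is:
I(O; V(x^1), V(y^11)) = dim_k(k[x,y]/(x^1, y^11))
A basis for k[x,y]/(x^1, y^11) is the set of monomials x^i * y^j
where 0 <= i < 1 and 0 <= j < 11.
The number of such monomials is 1 * 11 = 11

11


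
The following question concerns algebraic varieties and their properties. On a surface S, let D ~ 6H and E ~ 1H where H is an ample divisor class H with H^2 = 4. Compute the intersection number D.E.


Using bilinearity of the intersection pairing on a surface S:
(aH).(bH) = ab * (H.H)
We have H^2 = 4.
D.E = (6H).(1H) = 6*1*4
= 6*4
= 24

24


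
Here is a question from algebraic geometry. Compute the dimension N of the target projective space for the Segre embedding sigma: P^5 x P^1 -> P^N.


The Segre embedding maps P^m x P^n into P^N via
all products of coordinates from each factor.
N = (m+1)(n+1) - 1
N = (5+1)(1+1) - 1
N = 6*2 - 1
N = 12 - 1 = 11

11


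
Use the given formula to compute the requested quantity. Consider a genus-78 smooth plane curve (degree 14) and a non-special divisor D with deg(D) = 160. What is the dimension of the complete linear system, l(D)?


First, compute the genus of a smooth plane curve of degree 14:
g = (d-1)(d-2)/2 = (14-1)(14-2)/2 = 78
For a non-special divisor D (i.e., h^1(D) = 0), Riemann-Roch gives:
l(D) = deg(D) - g + 1
Since deg(D) = 160 >= 2g - 1 = 155, D is non-special.
l(D) = 160 - 78 + 1 = 83

83


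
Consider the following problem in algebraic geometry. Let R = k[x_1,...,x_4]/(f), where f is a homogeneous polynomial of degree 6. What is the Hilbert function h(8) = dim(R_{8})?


For R = k[x_1,...,x_n]/(f) with f homogeneous of degree e:
The Hilbert series is (1 - t^e)/(1 - t)^n.
So h(d) = C(d+n-1, n-1) - C(d-e+n-1, n-1) for d >= e.
With n=4, e=6, d=8:
C(8+4-1, 4-1) = C(11, 3) = 165
C(8-6+4-1, 4-1) = C(5, 3) = 10
h(8) = 165 - 10 = 155

155


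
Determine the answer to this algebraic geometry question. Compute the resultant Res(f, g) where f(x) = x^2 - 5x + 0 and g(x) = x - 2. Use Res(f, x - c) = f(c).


For Res(f, x - c), we evaluate f at x = c.
f(2) = 2^2 - 5*2 + 0
= 4 - 10 + 0
= -6 + 0 = -6
Res(f, g) = -6

-6


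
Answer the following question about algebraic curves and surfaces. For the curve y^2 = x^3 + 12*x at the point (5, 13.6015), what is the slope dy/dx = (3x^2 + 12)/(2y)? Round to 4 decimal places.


Using implicit differentiation of y^2 = x^3 + 12*x:
2y * dy/dx = 3x^2 + 12
dy/dx = (3x^2 + 12)/(2y)
Numerator: 3*5^2 + 12 = 87
Denominator: 2*13.6015 = 27.203
dy/dx = 87/27.203 = 3.1982

3.1982


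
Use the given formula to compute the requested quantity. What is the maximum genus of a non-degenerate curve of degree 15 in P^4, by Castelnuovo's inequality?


Castelnuovo's bound: write d - 1 = m(r-1) + epsilon with 0 <= epsilon < r-1.
d - 1 = 15 - 1 = 14
r - 1 = 4 - 1 = 3
14 = 4*3 + 2, so m = 4, epsilon = 2
pi(d, r) = m(m-1)(r-1)/2 + m*epsilon
= 4*3*3/2 + 4*2
= 36/2 + 8
= 18 + 8 = 26

26


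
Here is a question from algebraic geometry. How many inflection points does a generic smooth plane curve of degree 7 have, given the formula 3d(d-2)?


For a general smooth plane curve C of degree d, the inflection points are
the intersection of C with its Hessian curve, which has degree 3(d-2).
By Bezout, the total intersection number is d * 3(d-2) = 7 * 15 = 105.
For a general curve every flex is ordinary, so each contributes
multiplicity 1 to C·Hess(C), and the number of distinct inflection
points is 3d(d-2).
Inflection points = 3*7*(7-2) = 3*7*5 = 105

105
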